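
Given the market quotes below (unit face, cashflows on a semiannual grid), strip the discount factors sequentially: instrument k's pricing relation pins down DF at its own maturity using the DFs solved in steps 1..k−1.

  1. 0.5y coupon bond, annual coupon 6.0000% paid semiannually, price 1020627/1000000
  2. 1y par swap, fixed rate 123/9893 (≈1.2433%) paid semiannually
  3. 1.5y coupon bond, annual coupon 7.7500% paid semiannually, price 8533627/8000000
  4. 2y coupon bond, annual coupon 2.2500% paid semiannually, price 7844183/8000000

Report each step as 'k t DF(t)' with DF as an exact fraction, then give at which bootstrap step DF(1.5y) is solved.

step 1 [0.5y] bond c/2=3/100: DF=(1020627/1000000 − 3/100·(0))/(1+3/100) = 9909/10000 ≈ 0.990900
step 2 [1y] swap r/2=123/19786: DF=(1 − 123/19786·(0.990900))/(1+123/19786) = 9877/10000 ≈ 0.987700
step 3 [1.5y] bond c/2=31/800: DF=(8533627/8000000 − 31/800·(0.990900+0.987700))/(1+31/800) = 9531/10000 ≈ 0.953100
step 4 [2y] bond c/2=9/800: DF=(7844183/8000000 − 9/800·(0.990900+0.987700+0.953100))/(1+9/800) = 937/1000 ≈ 0.937000

1 1/2 9909/10000
2 1 9877/10000
3 3/2 9531/10000
4 2 937/1000
DF(1.5y) is solved at step 3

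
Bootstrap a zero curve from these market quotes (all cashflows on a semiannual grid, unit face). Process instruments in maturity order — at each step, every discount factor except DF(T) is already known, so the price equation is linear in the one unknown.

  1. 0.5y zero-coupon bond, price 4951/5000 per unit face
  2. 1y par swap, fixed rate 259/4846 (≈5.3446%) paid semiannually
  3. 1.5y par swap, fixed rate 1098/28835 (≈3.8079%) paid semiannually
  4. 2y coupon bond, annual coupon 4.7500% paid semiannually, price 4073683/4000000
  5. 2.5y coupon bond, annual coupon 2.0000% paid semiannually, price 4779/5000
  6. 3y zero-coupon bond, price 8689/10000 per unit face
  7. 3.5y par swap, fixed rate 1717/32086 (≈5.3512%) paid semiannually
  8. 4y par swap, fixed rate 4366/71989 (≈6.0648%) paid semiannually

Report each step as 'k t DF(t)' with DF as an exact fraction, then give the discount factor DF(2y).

1 1/2 4951/5000
2 1 4741/5000
3 3/2 9451/10000
4 2 9279/10000
5 5/2 4543/5000
6 3 8689/10000
7 7/2 8283/10000
8 4 7817/10000
DF(2y) = 9279/10000 ≈ 0.927900

step 1 [0.5y] zero: DF = P = 4951/5000 ≈ 0.990200
step 2 [1y] swap r/2=259/9692: DF=(1 − 259/9692·(0.990200))/(1+259/9692) = 4741/5000 ≈ 0.948200
step 3 [1.5y] swap r/2=549/28835: DF=(1 − 549/28835·(0.990200+0.948200))/(1+549/28835) = 9451/10000 ≈ 0.945100
step 4 [2y] bond c/2=19/800: DF=(4073683/4000000 − 19/800·(0.990200+0.948200+0.945100))/(1+19/800) = 9279/10000 ≈ 0.927900
step 5 [2.5y] bond c/2=1/100: DF=(4779/5000 − 1/100·(0.990200+0.948200+0.945100+0.927900))/(1+1/100) = 4543/5000 ≈ 0.908600
step 6 [3y] zero: DF = P = 8689/10000 ≈ 0.868900
step 7 [3.5y] swap r/2=1717/64172: DF=(1 − 1717/64172·(0.990200+0.948200+0.945100+0.927900+0.908600+0.868900))/(1+1717/64172) = 8283/10000 ≈ 0.828300
step 8 [4y] swap r/2=2183/71989: DF=(1 − 2183/71989·(0.990200+0.948200+0.945100+0.927900+0.908600+0.868900+0.828300))/(1+2183/71989) = 7817/10000 ≈ 0.781700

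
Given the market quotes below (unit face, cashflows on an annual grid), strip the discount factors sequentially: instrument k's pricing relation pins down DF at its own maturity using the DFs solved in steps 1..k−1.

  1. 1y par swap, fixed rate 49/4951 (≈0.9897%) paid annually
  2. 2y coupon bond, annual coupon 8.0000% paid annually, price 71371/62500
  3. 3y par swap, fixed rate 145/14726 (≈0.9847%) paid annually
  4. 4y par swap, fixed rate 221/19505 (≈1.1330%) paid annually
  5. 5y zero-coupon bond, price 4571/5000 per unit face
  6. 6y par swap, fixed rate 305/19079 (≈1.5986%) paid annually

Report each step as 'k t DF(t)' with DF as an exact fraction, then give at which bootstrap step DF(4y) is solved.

step 1 [1y] swap r/1=49/4951: DF=(1 − 49/4951·(0))/(1+49/4951) = 4951/5000 ≈ 0.990200
step 2 [2y] bond c/1=2/25: DF=(71371/62500 − 2/25·(0.990200))/(1+2/25) = 123/125 ≈ 0.984000
step 3 [3y] swap r/1=145/14726: DF=(1 − 145/14726·(0.990200+0.984000))/(1+145/14726) = 971/1000 ≈ 0.971000
step 4 [4y] swap r/1=221/19505: DF=(1 − 221/19505·(0.990200+0.984000+0.971000))/(1+221/19505) = 4779/5000 ≈ 0.955800
step 5 [5y] zero: DF = P = 4571/5000 ≈ 0.914200
step 6 [6y] swap r/1=305/19079: DF=(1 − 305/19079·(0.990200+0.984000+0.971000+0.955800+0.914200))/(1+305/19079) = 1817/2000 ≈ 0.908500

1 1 4951/5000
2 2 123/125
3 3 971/1000
4 4 4779/5000
5 5 4571/5000
6 6 1817/2000
DF(4y) is solved at step 4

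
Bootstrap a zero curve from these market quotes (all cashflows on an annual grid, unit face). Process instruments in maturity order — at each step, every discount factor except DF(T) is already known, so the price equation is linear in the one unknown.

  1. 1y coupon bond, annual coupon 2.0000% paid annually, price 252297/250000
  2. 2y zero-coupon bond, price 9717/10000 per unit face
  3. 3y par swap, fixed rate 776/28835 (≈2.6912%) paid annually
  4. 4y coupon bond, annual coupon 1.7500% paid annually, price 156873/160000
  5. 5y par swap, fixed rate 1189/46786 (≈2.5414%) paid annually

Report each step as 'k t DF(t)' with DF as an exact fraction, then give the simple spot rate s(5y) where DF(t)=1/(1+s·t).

1 1 4947/5000
2 2 9717/10000
3 3 1153/1250
4 4 457/500
5 5 8811/10000
s(5y) = (1/(8811/10000) − 1)/(5) = 1189/44055 ≈ 2.6989%

step 1 [1y] bond c/1=1/50: DF=(252297/250000 − 1/50·(0))/(1+1/50) = 4947/5000 ≈ 0.989400
step 2 [2y] zero: DF = P = 9717/10000 ≈ 0.971700
step 3 [3y] swap r/1=776/28835: DF=(1 − 776/28835·(0.989400+0.971700))/(1+776/28835) = 1153/1250 ≈ 0.922400
step 4 [4y] bond c/1=7/400: DF=(156873/160000 − 7/400·(0.989400+0.971700+0.922400))/(1+7/400) = 457/500 ≈ 0.914000
step 5 [5y] swap r/1=1189/46786: DF=(1 − 1189/46786·(0.989400+0.971700+0.922400+0.914000))/(1+1189/46786) = 8811/10000 ≈ 0.881100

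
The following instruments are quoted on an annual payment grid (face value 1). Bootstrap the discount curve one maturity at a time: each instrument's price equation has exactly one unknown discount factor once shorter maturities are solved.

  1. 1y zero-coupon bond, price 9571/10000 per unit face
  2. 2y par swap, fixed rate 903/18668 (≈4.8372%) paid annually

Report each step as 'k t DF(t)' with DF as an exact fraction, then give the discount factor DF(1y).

step 1 [1y] zero: DF = P = 9571/10000 ≈ 0.957100
step 2 [2y] swap r/1=903/18668: DF=(1 − 903/18668·(0.957100))/(1+903/18668) = 9097/10000 ≈ 0.909700

1 1 9571/10000
2 2 9097/10000
DF(1y) = 9571/10000 ≈ 0.957100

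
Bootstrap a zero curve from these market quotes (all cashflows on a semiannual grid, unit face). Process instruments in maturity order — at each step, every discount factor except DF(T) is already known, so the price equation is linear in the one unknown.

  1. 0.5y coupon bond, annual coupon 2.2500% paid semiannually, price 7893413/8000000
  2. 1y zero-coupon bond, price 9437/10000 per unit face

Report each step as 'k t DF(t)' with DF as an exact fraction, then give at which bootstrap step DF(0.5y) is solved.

1 1/2 9757/10000
2 1 9437/10000
DF(0.5y) is solved at step 1

step 1 [0.5y] bond c/2=9/800: DF=(7893413/8000000 − 9/800·(0))/(1+9/800) = 9757/10000 ≈ 0.975700
step 2 [1y] zero: DF = P = 9437/10000 ≈ 0.943700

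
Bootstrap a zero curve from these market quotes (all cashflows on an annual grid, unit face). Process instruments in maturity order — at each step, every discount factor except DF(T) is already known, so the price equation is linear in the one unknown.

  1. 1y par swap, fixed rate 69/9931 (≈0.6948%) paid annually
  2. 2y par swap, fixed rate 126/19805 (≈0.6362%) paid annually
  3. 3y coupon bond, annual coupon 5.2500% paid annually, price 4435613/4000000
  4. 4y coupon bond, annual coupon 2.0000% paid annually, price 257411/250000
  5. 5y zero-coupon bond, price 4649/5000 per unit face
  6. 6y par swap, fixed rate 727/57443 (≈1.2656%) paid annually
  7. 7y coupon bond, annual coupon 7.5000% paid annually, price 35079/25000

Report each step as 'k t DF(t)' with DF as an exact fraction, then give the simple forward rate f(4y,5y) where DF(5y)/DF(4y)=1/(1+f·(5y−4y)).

1 1 9931/10000
2 2 4937/5000
3 3 2387/2500
4 4 9519/10000
5 5 4649/5000
6 6 9273/10000
7 7 1809/2000
f(4y,5y) = ((9519/10000)/(4649/5000) − 1)/(1) = 221/9298 ≈ 2.3769%

step 1 [1y] swap r/1=69/9931: DF=(1 − 69/9931·(0))/(1+69/9931) = 9931/10000 ≈ 0.993100
step 2 [2y] swap r/1=126/19805: DF=(1 − 126/19805·(0.993100))/(1+126/19805) = 4937/5000 ≈ 0.987400
step 3 [3y] bond c/1=21/400: DF=(4435613/4000000 − 21/400·(0.993100+0.987400))/(1+21/400) = 2387/2500 ≈ 0.954800
step 4 [4y] bond c/1=1/50: DF=(257411/250000 − 1/50·(0.993100+0.987400+0.954800))/(1+1/50) = 9519/10000 ≈ 0.951900
step 5 [5y] zero: DF = P = 4649/5000 ≈ 0.929800
step 6 [6y] swap r/1=727/57443: DF=(1 − 727/57443·(0.993100+0.987400+0.954800+0.951900+0.929800))/(1+727/57443) = 9273/10000 ≈ 0.927300
step 7 [7y] bond c/1=3/40: DF=(35079/25000 − 3/40·(0.993100+0.987400+0.954800+0.951900+0.929800+0.927300))/(1+3/40) = 1809/2000 ≈ 0.904500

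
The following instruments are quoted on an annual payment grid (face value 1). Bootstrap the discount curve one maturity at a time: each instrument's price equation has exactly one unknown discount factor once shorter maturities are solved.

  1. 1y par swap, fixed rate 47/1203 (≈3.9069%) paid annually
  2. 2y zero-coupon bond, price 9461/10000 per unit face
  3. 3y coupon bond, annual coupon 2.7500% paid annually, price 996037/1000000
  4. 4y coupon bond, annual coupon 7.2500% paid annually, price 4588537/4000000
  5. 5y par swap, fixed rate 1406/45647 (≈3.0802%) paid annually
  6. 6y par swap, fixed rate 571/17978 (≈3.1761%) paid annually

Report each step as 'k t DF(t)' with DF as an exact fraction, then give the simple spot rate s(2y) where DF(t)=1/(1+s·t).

1 1 1203/1250
2 2 9461/10000
3 3 9183/10000
4 4 1757/2000
5 5 4297/5000
6 6 8287/10000
s(2y) = (1/(9461/10000) − 1)/(2) = 539/18922 ≈ 2.8485%

step 1 [1y] swap r/1=47/1203: DF=(1 − 47/1203·(0))/(1+47/1203) = 1203/1250 ≈ 0.962400
step 2 [2y] zero: DF = P = 9461/10000 ≈ 0.946100
step 3 [3y] bond c/1=11/400: DF=(996037/1000000 − 11/400·(0.962400+0.946100))/(1+11/400) = 9183/10000 ≈ 0.918300
step 4 [4y] bond c/1=29/400: DF=(4588537/4000000 − 29/400·(0.962400+0.946100+0.918300))/(1+29/400) = 1757/2000 ≈ 0.878500
step 5 [5y] swap r/1=1406/45647: DF=(1 − 1406/45647·(0.962400+0.946100+0.918300+0.878500))/(1+1406/45647) = 4297/5000 ≈ 0.859400
step 6 [6y] swap r/1=571/17978: DF=(1 − 571/17978·(0.962400+0.946100+0.918300+0.878500+0.859400))/(1+571/17978) = 8287/10000 ≈ 0.828700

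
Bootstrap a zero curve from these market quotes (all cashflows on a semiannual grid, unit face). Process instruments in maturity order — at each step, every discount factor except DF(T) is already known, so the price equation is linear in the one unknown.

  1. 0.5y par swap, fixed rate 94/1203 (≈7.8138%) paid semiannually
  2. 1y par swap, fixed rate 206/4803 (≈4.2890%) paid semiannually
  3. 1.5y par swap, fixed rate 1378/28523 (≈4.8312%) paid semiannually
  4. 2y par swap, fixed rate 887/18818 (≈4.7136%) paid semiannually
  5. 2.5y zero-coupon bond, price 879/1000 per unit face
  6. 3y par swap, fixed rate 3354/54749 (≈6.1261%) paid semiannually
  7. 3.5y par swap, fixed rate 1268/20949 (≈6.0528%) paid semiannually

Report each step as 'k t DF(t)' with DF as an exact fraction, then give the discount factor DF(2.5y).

1 1/2 1203/1250
2 1 2397/2500
3 3/2 9311/10000
4 2 9113/10000
5 5/2 879/1000
6 3 8323/10000
7 7/2 4049/5000
DF(2.5y) = 879/1000 ≈ 0.879000

step 1 [0.5y] swap r/2=47/1203: DF=(1 − 47/1203·(0))/(1+47/1203) = 1203/1250 ≈ 0.962400
step 2 [1y] swap r/2=103/4803: DF=(1 − 103/4803·(0.962400))/(1+103/4803) = 2397/2500 ≈ 0.958800
step 3 [1.5y] swap r/2=689/28523: DF=(1 − 689/28523·(0.962400+0.958800))/(1+689/28523) = 9311/10000 ≈ 0.931100
step 4 [2y] swap r/2=887/37636: DF=(1 − 887/37636·(0.962400+0.958800+0.931100))/(1+887/37636) = 9113/10000 ≈ 0.911300
step 5 [2.5y] zero: DF = P = 879/1000 ≈ 0.879000
step 6 [3y] swap r/2=1677/54749: DF=(1 − 1677/54749·(0.962400+0.958800+0.931100+0.911300+0.879000))/(1+1677/54749) = 8323/10000 ≈ 0.832300
step 7 [3.5y] swap r/2=634/20949: DF=(1 − 634/20949·(0.962400+0.958800+0.931100+0.911300+0.879000+0.832300))/(1+634/20949) = 4049/5000 ≈ 0.809800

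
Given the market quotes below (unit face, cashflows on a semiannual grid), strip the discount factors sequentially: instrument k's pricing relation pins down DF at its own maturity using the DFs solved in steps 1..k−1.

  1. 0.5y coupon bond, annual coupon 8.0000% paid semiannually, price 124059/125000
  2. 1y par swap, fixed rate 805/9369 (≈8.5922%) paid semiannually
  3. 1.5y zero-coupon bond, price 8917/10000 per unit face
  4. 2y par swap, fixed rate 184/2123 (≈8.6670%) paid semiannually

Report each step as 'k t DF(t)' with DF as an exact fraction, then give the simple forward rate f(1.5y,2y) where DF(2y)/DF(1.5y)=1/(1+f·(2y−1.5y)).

step 1 [0.5y] bond c/2=1/25: DF=(124059/125000 − 1/25·(0))/(1+1/25) = 9543/10000 ≈ 0.954300
step 2 [1y] swap r/2=805/18738: DF=(1 − 805/18738·(0.954300))/(1+805/18738) = 1839/2000 ≈ 0.919500
step 3 [1.5y] zero: DF = P = 8917/10000 ≈ 0.891700
step 4 [2y] swap r/2=92/2123: DF=(1 − 92/2123·(0.954300+0.919500+0.891700))/(1+92/2123) = 2109/2500 ≈ 0.843600

1 1/2 9543/10000
2 1 1839/2000
3 3/2 8917/10000
4 2 2109/2500
f(1.5y,2y) = ((8917/10000)/(2109/2500) − 1)/(1/2) = 13/114 ≈ 11.4035%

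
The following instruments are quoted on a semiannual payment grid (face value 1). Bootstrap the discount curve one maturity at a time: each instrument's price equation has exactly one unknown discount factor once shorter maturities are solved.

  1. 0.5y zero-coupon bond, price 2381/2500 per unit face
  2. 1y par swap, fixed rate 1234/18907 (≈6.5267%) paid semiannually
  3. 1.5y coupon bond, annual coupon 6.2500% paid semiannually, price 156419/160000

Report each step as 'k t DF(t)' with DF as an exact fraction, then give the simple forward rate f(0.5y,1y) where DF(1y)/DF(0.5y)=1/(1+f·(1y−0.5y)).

1 1/2 2381/2500
2 1 9383/10000
3 3/2 8907/10000
f(0.5y,1y) = ((2381/2500)/(9383/10000) − 1)/(1/2) = 282/9383 ≈ 3.0054%

step 1 [0.5y] zero: DF = P = 2381/2500 ≈ 0.952400
step 2 [1y] swap r/2=617/18907: DF=(1 − 617/18907·(0.952400))/(1+617/18907) = 9383/10000 ≈ 0.938300
step 3 [1.5y] bond c/2=1/32: DF=(156419/160000 − 1/32·(0.952400+0.938300))/(1+1/32) = 8907/10000 ≈ 0.890700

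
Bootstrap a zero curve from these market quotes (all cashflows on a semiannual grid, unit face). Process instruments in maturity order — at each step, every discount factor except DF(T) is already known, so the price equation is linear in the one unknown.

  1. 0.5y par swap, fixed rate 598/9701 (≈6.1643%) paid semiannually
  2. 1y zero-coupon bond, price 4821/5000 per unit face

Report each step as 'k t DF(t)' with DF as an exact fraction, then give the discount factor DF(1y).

step 1 [0.5y] swap r/2=299/9701: DF=(1 − 299/9701·(0))/(1+299/9701) = 9701/10000 ≈ 0.970100
step 2 [1y] zero: DF = P = 4821/5000 ≈ 0.964200

1 1/2 9701/10000
2 1 4821/5000
DF(1y) = 4821/5000 ≈ 0.964200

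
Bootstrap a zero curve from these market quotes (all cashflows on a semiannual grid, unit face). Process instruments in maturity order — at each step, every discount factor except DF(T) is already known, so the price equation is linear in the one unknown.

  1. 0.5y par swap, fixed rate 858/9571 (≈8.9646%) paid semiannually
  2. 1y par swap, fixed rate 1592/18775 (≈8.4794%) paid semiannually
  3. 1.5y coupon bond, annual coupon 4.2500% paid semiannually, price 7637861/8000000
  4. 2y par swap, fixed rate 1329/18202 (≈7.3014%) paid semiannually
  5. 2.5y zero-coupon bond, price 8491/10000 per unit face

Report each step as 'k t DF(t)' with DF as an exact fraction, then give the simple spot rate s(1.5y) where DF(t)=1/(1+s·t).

1 1/2 9571/10000
2 1 2301/2500
3 3/2 4479/5000
4 2 8671/10000
5 5/2 8491/10000
s(1.5y) = (1/(4479/5000) − 1)/(3/2) = 1042/13437 ≈ 7.7547%

step 1 [0.5y] swap r/2=429/9571: DF=(1 − 429/9571·(0))/(1+429/9571) = 9571/10000 ≈ 0.957100
step 2 [1y] swap r/2=796/18775: DF=(1 − 796/18775·(0.957100))/(1+796/18775) = 2301/2500 ≈ 0.920400
step 3 [1.5y] bond c/2=17/800: DF=(7637861/8000000 − 17/800·(0.957100+0.920400))/(1+17/800) = 4479/5000 ≈ 0.895800
step 4 [2y] swap r/2=1329/36404: DF=(1 − 1329/36404·(0.957100+0.920400+0.895800))/(1+1329/36404) = 8671/10000 ≈ 0.867100
step 5 [2.5y] zero: DF = P = 8491/10000 ≈ 0.849100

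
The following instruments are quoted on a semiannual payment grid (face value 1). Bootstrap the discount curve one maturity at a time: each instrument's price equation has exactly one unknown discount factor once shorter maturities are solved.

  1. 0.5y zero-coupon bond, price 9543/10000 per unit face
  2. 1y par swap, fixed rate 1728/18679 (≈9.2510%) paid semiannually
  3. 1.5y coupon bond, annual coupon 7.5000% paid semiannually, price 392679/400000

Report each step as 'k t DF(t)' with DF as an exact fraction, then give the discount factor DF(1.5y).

1 1/2 9543/10000
2 1 571/625
3 3/2 8787/10000
DF(1.5y) = 8787/10000 ≈ 0.878700

step 1 [0.5y] zero: DF = P = 9543/10000 ≈ 0.954300
step 2 [1y] swap r/2=864/18679: DF=(1 − 864/18679·(0.954300))/(1+864/18679) = 571/625 ≈ 0.913600
step 3 [1.5y] bond c/2=3/80: DF=(392679/400000 − 3/80·(0.954300+0.913600))/(1+3/80) = 8787/10000 ≈ 0.878700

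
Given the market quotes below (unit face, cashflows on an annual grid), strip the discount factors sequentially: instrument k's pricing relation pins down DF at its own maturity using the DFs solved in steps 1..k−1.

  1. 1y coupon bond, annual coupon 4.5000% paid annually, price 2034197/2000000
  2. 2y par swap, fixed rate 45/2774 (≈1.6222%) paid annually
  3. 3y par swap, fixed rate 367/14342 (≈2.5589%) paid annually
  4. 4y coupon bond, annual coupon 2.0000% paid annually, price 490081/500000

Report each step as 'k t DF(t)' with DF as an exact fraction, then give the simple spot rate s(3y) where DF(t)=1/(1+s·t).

step 1 [1y] bond c/1=9/200: DF=(2034197/2000000 − 9/200·(0))/(1+9/200) = 9733/10000 ≈ 0.973300
step 2 [2y] swap r/1=45/2774: DF=(1 − 45/2774·(0.973300))/(1+45/2774) = 1937/2000 ≈ 0.968500
step 3 [3y] swap r/1=367/14342: DF=(1 − 367/14342·(0.973300+0.968500))/(1+367/14342) = 4633/5000 ≈ 0.926600
step 4 [4y] bond c/1=1/50: DF=(490081/500000 − 1/50·(0.973300+0.968500+0.926600))/(1+1/50) = 9047/10000 ≈ 0.904700

1 1 9733/10000
2 2 1937/2000
3 3 4633/5000
4 4 9047/10000
s(3y) = (1/(4633/5000) − 1)/(3) = 367/13899 ≈ 2.6405%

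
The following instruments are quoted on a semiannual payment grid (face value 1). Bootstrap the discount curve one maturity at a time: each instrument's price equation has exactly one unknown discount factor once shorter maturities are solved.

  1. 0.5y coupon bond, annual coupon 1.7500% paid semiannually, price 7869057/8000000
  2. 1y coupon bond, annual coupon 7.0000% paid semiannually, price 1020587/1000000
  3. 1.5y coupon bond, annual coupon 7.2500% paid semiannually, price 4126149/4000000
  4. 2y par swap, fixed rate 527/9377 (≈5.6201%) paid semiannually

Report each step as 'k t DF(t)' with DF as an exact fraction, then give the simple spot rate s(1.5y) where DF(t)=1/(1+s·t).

1 1/2 9751/10000
2 1 9531/10000
3 3/2 116/125
4 2 4473/5000
s(1.5y) = (1/(116/125) − 1)/(3/2) = 3/58 ≈ 5.1724%

step 1 [0.5y] bond c/2=7/800: DF=(7869057/8000000 − 7/800·(0))/(1+7/800) = 9751/10000 ≈ 0.975100
step 2 [1y] bond c/2=7/200: DF=(1020587/1000000 − 7/200·(0.975100))/(1+7/200) = 9531/10000 ≈ 0.953100
step 3 [1.5y] bond c/2=29/800: DF=(4126149/4000000 − 29/800·(0.975100+0.953100))/(1+29/800) = 116/125 ≈ 0.928000
step 4 [2y] swap r/2=527/18754: DF=(1 − 527/18754·(0.975100+0.953100+0.928000))/(1+527/18754) = 4473/5000 ≈ 0.894600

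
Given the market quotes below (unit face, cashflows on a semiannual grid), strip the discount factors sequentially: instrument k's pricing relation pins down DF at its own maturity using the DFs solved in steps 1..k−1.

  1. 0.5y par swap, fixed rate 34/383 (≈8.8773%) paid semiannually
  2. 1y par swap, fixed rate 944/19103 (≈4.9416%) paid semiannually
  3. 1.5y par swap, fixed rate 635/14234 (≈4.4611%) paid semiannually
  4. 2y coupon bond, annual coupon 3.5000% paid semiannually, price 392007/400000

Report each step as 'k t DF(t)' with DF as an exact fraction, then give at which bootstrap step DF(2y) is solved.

1 1/2 383/400
2 1 1191/1250
3 3/2 1873/2000
4 2 4571/5000
DF(2y) is solved at step 4

step 1 [0.5y] swap r/2=17/383: DF=(1 − 17/383·(0))/(1+17/383) = 383/400 ≈ 0.957500
step 2 [1y] swap r/2=472/19103: DF=(1 − 472/19103·(0.957500))/(1+472/19103) = 1191/1250 ≈ 0.952800
step 3 [1.5y] swap r/2=635/28468: DF=(1 − 635/28468·(0.957500+0.952800))/(1+635/28468) = 1873/2000 ≈ 0.936500
step 4 [2y] bond c/2=7/400: DF=(392007/400000 − 7/400·(0.957500+0.952800+0.936500))/(1+7/400) = 4571/5000 ≈ 0.914200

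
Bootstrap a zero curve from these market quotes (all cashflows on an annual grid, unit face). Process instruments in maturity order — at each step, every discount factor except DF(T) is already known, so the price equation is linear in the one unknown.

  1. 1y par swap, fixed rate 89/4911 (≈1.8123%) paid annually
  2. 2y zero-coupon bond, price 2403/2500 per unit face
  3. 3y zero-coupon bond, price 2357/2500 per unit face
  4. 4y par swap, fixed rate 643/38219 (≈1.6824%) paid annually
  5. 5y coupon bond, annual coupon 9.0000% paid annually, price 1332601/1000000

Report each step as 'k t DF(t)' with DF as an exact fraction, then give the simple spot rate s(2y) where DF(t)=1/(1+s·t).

step 1 [1y] swap r/1=89/4911: DF=(1 − 89/4911·(0))/(1+89/4911) = 4911/5000 ≈ 0.982200
step 2 [2y] zero: DF = P = 2403/2500 ≈ 0.961200
step 3 [3y] zero: DF = P = 2357/2500 ≈ 0.942800
step 4 [4y] swap r/1=643/38219: DF=(1 − 643/38219·(0.982200+0.961200+0.942800))/(1+643/38219) = 9357/10000 ≈ 0.935700
step 5 [5y] bond c/1=9/100: DF=(1332601/1000000 − 9/100·(0.982200+0.961200+0.942800+0.935700))/(1+9/100) = 907/1000 ≈ 0.907000

1 1 4911/5000
2 2 2403/2500
3 3 2357/2500
4 4 9357/10000
5 5 907/1000
s(2y) = (1/(2403/2500) − 1)/(2) = 97/4806 ≈ 2.0183%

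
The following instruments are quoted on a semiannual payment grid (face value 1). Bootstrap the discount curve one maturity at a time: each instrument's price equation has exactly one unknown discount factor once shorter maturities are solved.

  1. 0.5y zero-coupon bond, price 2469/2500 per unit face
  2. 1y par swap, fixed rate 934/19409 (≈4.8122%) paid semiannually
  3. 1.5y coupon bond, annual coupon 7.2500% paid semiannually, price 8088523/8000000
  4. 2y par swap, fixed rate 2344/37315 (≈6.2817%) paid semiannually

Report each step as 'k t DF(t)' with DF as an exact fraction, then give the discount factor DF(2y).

step 1 [0.5y] zero: DF = P = 2469/2500 ≈ 0.987600
step 2 [1y] swap r/2=467/19409: DF=(1 − 467/19409·(0.987600))/(1+467/19409) = 9533/10000 ≈ 0.953300
step 3 [1.5y] bond c/2=29/800: DF=(8088523/8000000 − 29/800·(0.987600+0.953300))/(1+29/800) = 4539/5000 ≈ 0.907800
step 4 [2y] swap r/2=1172/37315: DF=(1 − 1172/37315·(0.987600+0.953300+0.907800))/(1+1172/37315) = 2207/2500 ≈ 0.882800

1 1/2 2469/2500
2 1 9533/10000
3 3/2 4539/5000
4 2 2207/2500
DF(2y) = 2207/2500 ≈ 0.882800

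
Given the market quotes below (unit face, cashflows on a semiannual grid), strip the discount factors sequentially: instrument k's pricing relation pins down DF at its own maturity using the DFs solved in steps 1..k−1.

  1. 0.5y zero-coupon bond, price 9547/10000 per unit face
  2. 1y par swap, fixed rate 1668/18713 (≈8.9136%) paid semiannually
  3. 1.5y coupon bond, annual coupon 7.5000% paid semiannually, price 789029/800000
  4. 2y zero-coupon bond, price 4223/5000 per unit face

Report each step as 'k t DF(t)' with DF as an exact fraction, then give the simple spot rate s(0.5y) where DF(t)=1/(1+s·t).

1 1/2 9547/10000
2 1 4583/5000
3 3/2 883/1000
4 2 4223/5000
s(0.5y) = (1/(9547/10000) − 1)/(1/2) = 906/9547 ≈ 9.4899%

step 1 [0.5y] zero: DF = P = 9547/10000 ≈ 0.954700
step 2 [1y] swap r/2=834/18713: DF=(1 − 834/18713·(0.954700))/(1+834/18713) = 4583/5000 ≈ 0.916600
step 3 [1.5y] bond c/2=3/80: DF=(789029/800000 − 3/80·(0.954700+0.916600))/(1+3/80) = 883/1000 ≈ 0.883000
step 4 [2y] zero: DF = P = 4223/5000 ≈ 0.844600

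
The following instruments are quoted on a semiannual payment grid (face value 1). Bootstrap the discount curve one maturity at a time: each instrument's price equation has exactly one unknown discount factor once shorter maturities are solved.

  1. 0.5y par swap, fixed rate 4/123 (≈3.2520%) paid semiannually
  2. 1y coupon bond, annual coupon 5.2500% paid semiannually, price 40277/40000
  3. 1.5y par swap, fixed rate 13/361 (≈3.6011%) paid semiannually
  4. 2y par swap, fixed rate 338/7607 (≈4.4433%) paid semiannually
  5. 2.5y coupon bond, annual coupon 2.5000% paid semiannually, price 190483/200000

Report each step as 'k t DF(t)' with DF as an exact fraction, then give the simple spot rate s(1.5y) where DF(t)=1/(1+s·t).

step 1 [0.5y] swap r/2=2/123: DF=(1 − 2/123·(0))/(1+2/123) = 123/125 ≈ 0.984000
step 2 [1y] bond c/2=21/800: DF=(40277/40000 − 21/800·(0.984000))/(1+21/800) = 239/250 ≈ 0.956000
step 3 [1.5y] swap r/2=13/722: DF=(1 − 13/722·(0.984000+0.956000))/(1+13/722) = 237/250 ≈ 0.948000
step 4 [2y] swap r/2=169/7607: DF=(1 − 169/7607·(0.984000+0.956000+0.948000))/(1+169/7607) = 1831/2000 ≈ 0.915500
step 5 [2.5y] bond c/2=1/80: DF=(190483/200000 − 1/80·(0.984000+0.956000+0.948000+0.915500))/(1+1/80) = 8937/10000 ≈ 0.893700

1 1/2 123/125
2 1 239/250
3 3/2 237/250
4 2 1831/2000
5 5/2 8937/10000
s(1.5y) = (1/(237/250) − 1)/(3/2) = 26/711 ≈ 3.6568%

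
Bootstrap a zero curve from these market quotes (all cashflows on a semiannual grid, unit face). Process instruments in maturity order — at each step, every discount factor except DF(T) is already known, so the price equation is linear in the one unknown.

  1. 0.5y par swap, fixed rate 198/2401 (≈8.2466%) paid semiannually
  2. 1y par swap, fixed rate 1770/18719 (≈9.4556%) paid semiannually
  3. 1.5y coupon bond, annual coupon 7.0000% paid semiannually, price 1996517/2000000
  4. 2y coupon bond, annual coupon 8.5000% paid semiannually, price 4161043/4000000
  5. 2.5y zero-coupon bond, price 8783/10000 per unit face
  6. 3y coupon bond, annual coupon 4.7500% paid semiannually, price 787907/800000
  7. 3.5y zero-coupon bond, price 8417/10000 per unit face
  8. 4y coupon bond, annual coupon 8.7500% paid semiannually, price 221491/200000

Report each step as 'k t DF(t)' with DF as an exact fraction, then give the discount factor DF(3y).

1 1/2 2401/2500
2 1 1823/2000
3 3/2 2253/2500
4 2 553/625
5 5/2 8783/10000
6 3 1071/1250
7 7/2 8417/10000
8 4 7997/10000
DF(3y) = 1071/1250 ≈ 0.856800

step 1 [0.5y] swap r/2=99/2401: DF=(1 − 99/2401·(0))/(1+99/2401) = 2401/2500 ≈ 0.960400
step 2 [1y] swap r/2=885/18719: DF=(1 − 885/18719·(0.960400))/(1+885/18719) = 1823/2000 ≈ 0.911500
step 3 [1.5y] bond c/2=7/200: DF=(1996517/2000000 − 7/200·(0.960400+0.911500))/(1+7/200) = 2253/2500 ≈ 0.901200
step 4 [2y] bond c/2=17/400: DF=(4161043/4000000 − 17/400·(0.960400+0.911500+0.901200))/(1+17/400) = 553/625 ≈ 0.884800
step 5 [2.5y] zero: DF = P = 8783/10000 ≈ 0.878300
step 6 [3y] bond c/2=19/800: DF=(787907/800000 − 19/800·(0.960400+0.911500+0.901200+0.884800+0.878300))/(1+19/800) = 1071/1250 ≈ 0.856800
step 7 [3.5y] zero: DF = P = 8417/10000 ≈ 0.841700
step 8 [4y] bond c/2=7/160: DF=(221491/200000 − 7/160·(0.960400+0.911500+0.901200+0.884800+0.878300+0.856800+0.841700))/(1+7/160) = 7997/10000 ≈ 0.799700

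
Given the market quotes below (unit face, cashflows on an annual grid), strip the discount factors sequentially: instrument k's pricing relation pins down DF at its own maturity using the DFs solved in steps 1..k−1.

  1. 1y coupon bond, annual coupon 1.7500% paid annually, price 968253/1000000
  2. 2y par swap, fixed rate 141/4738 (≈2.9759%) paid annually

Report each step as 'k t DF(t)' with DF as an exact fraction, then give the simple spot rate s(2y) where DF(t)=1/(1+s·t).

1 1 2379/2500
2 2 2359/2500
s(2y) = (1/(2359/2500) − 1)/(2) = 141/4718 ≈ 2.9886%

step 1 [1y] bond c/1=7/400: DF=(968253/1000000 − 7/400·(0))/(1+7/400) = 2379/2500 ≈ 0.951600
step 2 [2y] swap r/1=141/4738: DF=(1 − 141/4738·(0.951600))/(1+141/4738) = 2359/2500 ≈ 0.943600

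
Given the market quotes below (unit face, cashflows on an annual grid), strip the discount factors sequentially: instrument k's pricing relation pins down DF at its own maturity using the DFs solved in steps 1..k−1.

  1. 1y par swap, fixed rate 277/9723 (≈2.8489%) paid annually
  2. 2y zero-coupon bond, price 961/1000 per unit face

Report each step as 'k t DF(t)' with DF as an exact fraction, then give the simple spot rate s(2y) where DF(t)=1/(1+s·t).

1 1 9723/10000
2 2 961/1000
s(2y) = (1/(961/1000) − 1)/(2) = 39/1922 ≈ 2.0291%

step 1 [1y] swap r/1=277/9723: DF=(1 − 277/9723·(0))/(1+277/9723) = 9723/10000 ≈ 0.972300
step 2 [2y] zero: DF = P = 961/1000 ≈ 0.961000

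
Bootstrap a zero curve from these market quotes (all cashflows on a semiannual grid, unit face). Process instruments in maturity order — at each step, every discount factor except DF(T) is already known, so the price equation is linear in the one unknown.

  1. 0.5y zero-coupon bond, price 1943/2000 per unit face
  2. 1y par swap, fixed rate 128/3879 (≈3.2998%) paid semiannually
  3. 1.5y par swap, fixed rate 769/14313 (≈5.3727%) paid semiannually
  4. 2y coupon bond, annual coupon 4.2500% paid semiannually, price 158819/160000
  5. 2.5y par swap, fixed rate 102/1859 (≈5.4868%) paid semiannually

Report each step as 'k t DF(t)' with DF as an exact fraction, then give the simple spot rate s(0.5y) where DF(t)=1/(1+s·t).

1 1/2 1943/2000
2 1 121/125
3 3/2 9231/10000
4 2 2281/2500
5 5/2 349/400
s(0.5y) = (1/(1943/2000) − 1)/(1/2) = 114/1943 ≈ 5.8672%

step 1 [0.5y] zero: DF = P = 1943/2000 ≈ 0.971500
step 2 [1y] swap r/2=64/3879: DF=(1 − 64/3879·(0.971500))/(1+64/3879) = 121/125 ≈ 0.968000
step 3 [1.5y] swap r/2=769/28626: DF=(1 − 769/28626·(0.971500+0.968000))/(1+769/28626) = 9231/10000 ≈ 0.923100
step 4 [2y] bond c/2=17/800: DF=(158819/160000 − 17/800·(0.971500+0.968000+0.923100))/(1+17/800) = 2281/2500 ≈ 0.912400
step 5 [2.5y] swap r/2=51/1859: DF=(1 − 51/1859·(0.971500+0.968000+0.923100+0.912400))/(1+51/1859) = 349/400 ≈ 0.872500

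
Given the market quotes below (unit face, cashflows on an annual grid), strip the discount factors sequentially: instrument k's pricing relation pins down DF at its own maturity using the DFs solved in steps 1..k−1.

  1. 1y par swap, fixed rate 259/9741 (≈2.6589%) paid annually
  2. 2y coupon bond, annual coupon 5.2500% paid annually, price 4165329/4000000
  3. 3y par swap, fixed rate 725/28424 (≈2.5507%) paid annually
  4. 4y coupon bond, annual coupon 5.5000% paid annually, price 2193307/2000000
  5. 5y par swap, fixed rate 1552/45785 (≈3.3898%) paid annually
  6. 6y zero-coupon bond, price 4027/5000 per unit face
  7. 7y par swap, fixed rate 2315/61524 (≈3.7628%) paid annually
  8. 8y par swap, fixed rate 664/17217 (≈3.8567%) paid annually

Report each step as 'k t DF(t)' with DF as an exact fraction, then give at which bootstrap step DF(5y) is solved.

1 1 9741/10000
2 2 588/625
3 3 371/400
4 4 8913/10000
5 5 528/625
6 6 4027/5000
7 7 1537/2000
8 8 459/625
DF(5y) is solved at step 5

step 1 [1y] swap r/1=259/9741: DF=(1 − 259/9741·(0))/(1+259/9741) = 9741/10000 ≈ 0.974100
step 2 [2y] bond c/1=21/400: DF=(4165329/4000000 − 21/400·(0.974100))/(1+21/400) = 588/625 ≈ 0.940800
step 3 [3y] swap r/1=725/28424: DF=(1 − 725/28424·(0.974100+0.940800))/(1+725/28424) = 371/400 ≈ 0.927500
step 4 [4y] bond c/1=11/200: DF=(2193307/2000000 − 11/200·(0.974100+0.940800+0.927500))/(1+11/200) = 8913/10000 ≈ 0.891300
step 5 [5y] swap r/1=1552/45785: DF=(1 − 1552/45785·(0.974100+0.940800+0.927500+0.891300))/(1+1552/45785) = 528/625 ≈ 0.844800
step 6 [6y] zero: DF = P = 4027/5000 ≈ 0.805400
step 7 [7y] swap r/1=2315/61524: DF=(1 − 2315/61524·(0.974100+0.940800+0.927500+0.891300+0.844800+0.805400))/(1+2315/61524) = 1537/2000 ≈ 0.768500
step 8 [8y] swap r/1=664/17217: DF=(1 − 664/17217·(0.974100+0.940800+0.927500+0.891300+0.844800+0.805400+0.768500))/(1+664/17217) = 459/625 ≈ 0.734400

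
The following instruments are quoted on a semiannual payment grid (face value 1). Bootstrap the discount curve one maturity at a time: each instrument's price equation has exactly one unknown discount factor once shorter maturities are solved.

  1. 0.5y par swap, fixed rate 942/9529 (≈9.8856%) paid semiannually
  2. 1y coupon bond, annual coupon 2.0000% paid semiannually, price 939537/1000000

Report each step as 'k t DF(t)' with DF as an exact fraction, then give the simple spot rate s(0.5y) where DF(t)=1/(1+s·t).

step 1 [0.5y] swap r/2=471/9529: DF=(1 − 471/9529·(0))/(1+471/9529) = 9529/10000 ≈ 0.952900
step 2 [1y] bond c/2=1/100: DF=(939537/1000000 − 1/100·(0.952900))/(1+1/100) = 1151/1250 ≈ 0.920800

1 1/2 9529/10000
2 1 1151/1250
s(0.5y) = (1/(9529/10000) − 1)/(1/2) = 942/9529 ≈ 9.8856%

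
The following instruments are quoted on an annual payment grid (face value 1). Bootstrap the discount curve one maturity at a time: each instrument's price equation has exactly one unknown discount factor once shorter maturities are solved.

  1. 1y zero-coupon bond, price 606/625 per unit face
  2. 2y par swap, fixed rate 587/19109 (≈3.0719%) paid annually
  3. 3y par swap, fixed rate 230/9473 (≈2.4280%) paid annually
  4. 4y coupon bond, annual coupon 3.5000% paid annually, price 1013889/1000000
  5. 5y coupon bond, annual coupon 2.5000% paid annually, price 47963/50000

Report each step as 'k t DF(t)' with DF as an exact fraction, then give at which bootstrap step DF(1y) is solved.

step 1 [1y] zero: DF = P = 606/625 ≈ 0.969600
step 2 [2y] swap r/1=587/19109: DF=(1 − 587/19109·(0.969600))/(1+587/19109) = 9413/10000 ≈ 0.941300
step 3 [3y] swap r/1=230/9473: DF=(1 − 230/9473·(0.969600+0.941300))/(1+230/9473) = 931/1000 ≈ 0.931000
step 4 [4y] bond c/1=7/200: DF=(1013889/1000000 − 7/200·(0.969600+0.941300+0.931000))/(1+7/200) = 1767/2000 ≈ 0.883500
step 5 [5y] bond c/1=1/40: DF=(47963/50000 − 1/40·(0.969600+0.941300+0.931000+0.883500))/(1+1/40) = 169/200 ≈ 0.845000

1 1 606/625
2 2 9413/10000
3 3 931/1000
4 4 1767/2000
5 5 169/200
DF(1y) is solved at step 1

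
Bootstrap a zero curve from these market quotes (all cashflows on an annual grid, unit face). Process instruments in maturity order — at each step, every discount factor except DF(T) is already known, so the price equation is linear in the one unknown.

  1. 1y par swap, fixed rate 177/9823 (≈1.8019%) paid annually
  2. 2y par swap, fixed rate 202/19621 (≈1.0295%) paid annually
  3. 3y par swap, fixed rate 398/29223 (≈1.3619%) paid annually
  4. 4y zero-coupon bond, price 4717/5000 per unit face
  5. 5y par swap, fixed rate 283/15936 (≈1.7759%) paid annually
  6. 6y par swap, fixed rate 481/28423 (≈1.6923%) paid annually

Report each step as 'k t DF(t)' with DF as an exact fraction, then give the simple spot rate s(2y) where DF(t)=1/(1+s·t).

1 1 9823/10000
2 2 4899/5000
3 3 4801/5000
4 4 4717/5000
5 5 9151/10000
6 6 4519/5000
s(2y) = (1/(4899/5000) − 1)/(2) = 101/9798 ≈ 1.0308%

step 1 [1y] swap r/1=177/9823: DF=(1 − 177/9823·(0))/(1+177/9823) = 9823/10000 ≈ 0.982300
step 2 [2y] swap r/1=202/19621: DF=(1 − 202/19621·(0.982300))/(1+202/19621) = 4899/5000 ≈ 0.979800
step 3 [3y] swap r/1=398/29223: DF=(1 − 398/29223·(0.982300+0.979800))/(1+398/29223) = 4801/5000 ≈ 0.960200
step 4 [4y] zero: DF = P = 4717/5000 ≈ 0.943400
step 5 [5y] swap r/1=283/15936: DF=(1 − 283/15936·(0.982300+0.979800+0.960200+0.943400))/(1+283/15936) = 9151/10000 ≈ 0.915100
step 6 [6y] swap r/1=481/28423: DF=(1 − 481/28423·(0.982300+0.979800+0.960200+0.943400+0.915100))/(1+481/28423) = 4519/5000 ≈ 0.903800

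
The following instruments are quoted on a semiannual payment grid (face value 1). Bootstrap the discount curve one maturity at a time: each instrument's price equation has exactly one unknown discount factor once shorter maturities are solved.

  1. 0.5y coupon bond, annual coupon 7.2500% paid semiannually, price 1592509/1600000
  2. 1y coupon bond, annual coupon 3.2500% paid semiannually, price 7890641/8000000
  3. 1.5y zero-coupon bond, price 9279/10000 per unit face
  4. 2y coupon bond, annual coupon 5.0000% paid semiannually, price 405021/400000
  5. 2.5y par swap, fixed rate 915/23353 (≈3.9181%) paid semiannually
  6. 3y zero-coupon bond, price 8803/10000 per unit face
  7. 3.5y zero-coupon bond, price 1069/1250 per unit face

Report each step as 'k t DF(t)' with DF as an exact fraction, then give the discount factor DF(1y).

1 1/2 1921/2000
2 1 597/625
3 3/2 9279/10000
4 2 1837/2000
5 5/2 1817/2000
6 3 8803/10000
7 7/2 1069/1250
DF(1y) = 597/625 ≈ 0.955200

step 1 [0.5y] bond c/2=29/800: DF=(1592509/1600000 − 29/800·(0))/(1+29/800) = 1921/2000 ≈ 0.960500
step 2 [1y] bond c/2=13/800: DF=(7890641/8000000 − 13/800·(0.960500))/(1+13/800) = 597/625 ≈ 0.955200
step 3 [1.5y] zero: DF = P = 9279/10000 ≈ 0.927900
step 4 [2y] bond c/2=1/40: DF=(405021/400000 − 1/40·(0.960500+0.955200+0.927900))/(1+1/40) = 1837/2000 ≈ 0.918500
step 5 [2.5y] swap r/2=915/46706: DF=(1 − 915/46706·(0.960500+0.955200+0.927900+0.918500))/(1+915/46706) = 1817/2000 ≈ 0.908500
step 6 [3y] zero: DF = P = 8803/10000 ≈ 0.880300
step 7 [3.5y] zero: DF = P = 1069/1250 ≈ 0.855200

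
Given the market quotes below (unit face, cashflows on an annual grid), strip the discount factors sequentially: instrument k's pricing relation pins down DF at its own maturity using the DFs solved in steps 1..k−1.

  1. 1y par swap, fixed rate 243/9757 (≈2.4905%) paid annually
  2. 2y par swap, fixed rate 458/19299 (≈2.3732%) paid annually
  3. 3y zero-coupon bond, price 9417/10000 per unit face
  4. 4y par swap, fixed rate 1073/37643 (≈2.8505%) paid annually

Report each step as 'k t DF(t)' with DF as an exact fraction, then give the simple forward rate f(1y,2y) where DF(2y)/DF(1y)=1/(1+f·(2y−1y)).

step 1 [1y] swap r/1=243/9757: DF=(1 − 243/9757·(0))/(1+243/9757) = 9757/10000 ≈ 0.975700
step 2 [2y] swap r/1=458/19299: DF=(1 − 458/19299·(0.975700))/(1+458/19299) = 4771/5000 ≈ 0.954200
step 3 [3y] zero: DF = P = 9417/10000 ≈ 0.941700
step 4 [4y] swap r/1=1073/37643: DF=(1 − 1073/37643·(0.975700+0.954200+0.941700))/(1+1073/37643) = 8927/10000 ≈ 0.892700

1 1 9757/10000
2 2 4771/5000
3 3 9417/10000
4 4 8927/10000
f(1y,2y) = ((9757/10000)/(4771/5000) − 1)/(1) = 215/9542 ≈ 2.2532%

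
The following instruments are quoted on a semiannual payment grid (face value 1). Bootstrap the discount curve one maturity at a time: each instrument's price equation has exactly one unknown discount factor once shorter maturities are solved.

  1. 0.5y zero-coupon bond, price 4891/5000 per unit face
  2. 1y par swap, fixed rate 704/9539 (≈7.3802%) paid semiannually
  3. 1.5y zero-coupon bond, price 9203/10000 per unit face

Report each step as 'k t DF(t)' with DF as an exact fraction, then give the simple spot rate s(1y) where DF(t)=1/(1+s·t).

1 1/2 4891/5000
2 1 581/625
3 3/2 9203/10000
s(1y) = (1/(581/625) − 1)/(1) = 44/581 ≈ 7.5731%

step 1 [0.5y] zero: DF = P = 4891/5000 ≈ 0.978200
step 2 [1y] swap r/2=352/9539: DF=(1 − 352/9539·(0.978200))/(1+352/9539) = 581/625 ≈ 0.929600
step 3 [1.5y] zero: DF = P = 9203/10000 ≈ 0.920300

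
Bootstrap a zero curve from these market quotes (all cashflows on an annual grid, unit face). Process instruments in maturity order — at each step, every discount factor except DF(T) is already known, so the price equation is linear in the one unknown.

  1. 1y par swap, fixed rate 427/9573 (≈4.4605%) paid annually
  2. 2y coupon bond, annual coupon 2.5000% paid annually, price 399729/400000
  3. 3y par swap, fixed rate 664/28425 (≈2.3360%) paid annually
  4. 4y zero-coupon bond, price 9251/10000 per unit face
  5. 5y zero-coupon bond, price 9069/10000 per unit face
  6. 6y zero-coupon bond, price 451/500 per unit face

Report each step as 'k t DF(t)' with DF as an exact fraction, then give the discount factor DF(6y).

1 1 9573/10000
2 2 2379/2500
3 3 1167/1250
4 4 9251/10000
5 5 9069/10000
6 6 451/500
DF(6y) = 451/500 ≈ 0.902000

step 1 [1y] swap r/1=427/9573: DF=(1 − 427/9573·(0))/(1+427/9573) = 9573/10000 ≈ 0.957300
step 2 [2y] bond c/1=1/40: DF=(399729/400000 − 1/40·(0.957300))/(1+1/40) = 2379/2500 ≈ 0.951600
step 3 [3y] swap r/1=664/28425: DF=(1 − 664/28425·(0.957300+0.951600))/(1+664/28425) = 1167/1250 ≈ 0.933600
step 4 [4y] zero: DF = P = 9251/10000 ≈ 0.925100
step 5 [5y] zero: DF = P = 9069/10000 ≈ 0.906900
step 6 [6y] zero: DF = P = 451/500 ≈ 0.902000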